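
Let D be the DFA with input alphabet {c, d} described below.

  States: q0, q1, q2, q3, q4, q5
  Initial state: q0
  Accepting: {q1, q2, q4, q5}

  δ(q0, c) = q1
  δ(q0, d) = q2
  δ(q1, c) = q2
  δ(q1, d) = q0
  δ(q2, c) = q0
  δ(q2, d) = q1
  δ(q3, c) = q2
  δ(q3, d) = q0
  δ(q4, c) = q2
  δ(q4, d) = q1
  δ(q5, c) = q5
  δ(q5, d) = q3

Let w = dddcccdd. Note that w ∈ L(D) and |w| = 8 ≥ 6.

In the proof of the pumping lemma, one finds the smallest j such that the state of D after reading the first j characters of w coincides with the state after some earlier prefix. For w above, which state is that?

q0

Run of D on w = d d d c c c d d:
  step 0: q0  (start)
  step 1: q2  (read d: q0→q2)
  step 2: q1  (read d: q2→q1)
  step 3: q0  (read d: q1→q0)   ← first repeat (q0 seen earlier)
  step 4: q1  (read c: q0→q1)
  step 5: q2  (read c: q1→q2)
  step 6: q0  (read c: q2→q0)
  step 7: q2  (read d: q0→q2)
  step 8: q1  (read d: q2→q1)

The earliest repeat is at step j = 3: D is in q0, which it already visited at step i = 0.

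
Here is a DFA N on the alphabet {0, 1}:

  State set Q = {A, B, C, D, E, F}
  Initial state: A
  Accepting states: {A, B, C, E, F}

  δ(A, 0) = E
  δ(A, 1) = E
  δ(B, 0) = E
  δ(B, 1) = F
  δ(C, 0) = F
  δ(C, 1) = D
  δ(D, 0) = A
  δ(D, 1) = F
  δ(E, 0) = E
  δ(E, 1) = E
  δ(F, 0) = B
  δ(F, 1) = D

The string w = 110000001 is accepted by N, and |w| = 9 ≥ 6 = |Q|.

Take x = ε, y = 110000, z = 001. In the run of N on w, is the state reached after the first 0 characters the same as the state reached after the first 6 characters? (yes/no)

no

Run of N on the first 6 characters of w = 1 1 0 0 0 0:
  step 0: A  (start)
  step 1: E  (read 1: A→E)
  step 2: E  (read 1: E→E)
  step 3: E  (read 0: E→E)
  step 4: E  (read 0: E→E)
  step 5: E  (read 0: E→E)
  step 6: E  (read 0: E→E)

After x (step 0): A. After xy (step 6): E.
They differ (A ≠ E), so y is not a cycle from the state after x; this split is not the one the pumping-lemma construction produces, and pumping y need not keep the string in L(N).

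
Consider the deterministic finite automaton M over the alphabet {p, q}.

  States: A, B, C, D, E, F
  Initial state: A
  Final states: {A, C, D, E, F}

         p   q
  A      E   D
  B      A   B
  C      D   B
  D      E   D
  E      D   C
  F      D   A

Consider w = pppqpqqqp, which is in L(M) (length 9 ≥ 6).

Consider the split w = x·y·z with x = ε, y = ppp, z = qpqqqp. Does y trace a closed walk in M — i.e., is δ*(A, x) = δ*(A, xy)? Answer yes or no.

no

State sequence: A -p-> E -p-> D -p-> E

After x (step 0): A. After xy (step 3): E.
They differ (A ≠ E), so y is not a cycle from the state after x; this split is not the one the pumping-lemma construction produces, and pumping y need not keep the string in L(M).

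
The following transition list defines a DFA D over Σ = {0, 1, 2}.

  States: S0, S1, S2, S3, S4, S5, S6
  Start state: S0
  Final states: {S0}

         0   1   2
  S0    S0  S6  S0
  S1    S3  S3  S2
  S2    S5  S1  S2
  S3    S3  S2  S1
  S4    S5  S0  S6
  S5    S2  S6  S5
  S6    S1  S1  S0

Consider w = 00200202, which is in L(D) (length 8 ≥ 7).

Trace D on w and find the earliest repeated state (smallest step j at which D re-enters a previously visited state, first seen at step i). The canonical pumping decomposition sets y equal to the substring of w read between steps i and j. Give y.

0

Run of D on w = 0 0 2 0 0 2 0 2:
  step 0: S0  (start)
  step 1: S0  (read 0: S0→S0)   ← first repeat (S0 seen earlier)
  step 2: S0  (read 0: S0→S0)
  step 3: S0  (read 2: S0→S0)
  step 4: S0  (read 0: S0→S0)
  step 5: S0  (read 0: S0→S0)
  step 6: S0  (read 2: S0→S0)
  step 7: S0  (read 0: S0→S0)
  step 8: S0  (read 2: S0→S0)

So i = 0, j = 1, giving x = w[0:0] = ε, y = w[0:1] = 0, z = w[1:8] = 0200202.
Check: |xy| = 1 ≤ 7 and |y| = 1 ≥ 1. Reading y takes D from S0 back to S0, so every xyⁱz is accepted.
Since D has 7 states, any run of length ≥ 7 visits 7+1 states, so by pigeonhole some state repeats within the first 7 steps — that repeat gives the pumpable loop.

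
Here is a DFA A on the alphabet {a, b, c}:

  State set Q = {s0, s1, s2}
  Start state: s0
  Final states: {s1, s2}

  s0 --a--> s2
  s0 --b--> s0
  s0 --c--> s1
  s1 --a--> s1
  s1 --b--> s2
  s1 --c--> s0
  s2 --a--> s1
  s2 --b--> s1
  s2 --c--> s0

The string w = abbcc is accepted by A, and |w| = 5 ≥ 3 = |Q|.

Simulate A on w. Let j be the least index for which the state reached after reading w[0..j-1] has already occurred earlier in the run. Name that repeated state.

State sequence: s0 -a-> s2 -b-> s1 -b-> s2 -c-> s0 -c-> s1
First repeat at step 3: s2 was already visited.

The earliest repeat is at step j = 3: A is in s2, which it already visited at step i = 1.

s2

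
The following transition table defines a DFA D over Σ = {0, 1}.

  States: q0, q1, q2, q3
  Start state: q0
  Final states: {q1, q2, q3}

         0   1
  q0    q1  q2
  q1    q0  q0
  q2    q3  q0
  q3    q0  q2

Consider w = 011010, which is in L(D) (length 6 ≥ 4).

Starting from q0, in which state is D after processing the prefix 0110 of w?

Run of D on the first 4 characters of w = 0 1 1 0:
  step 0: q0  (start)
  step 1: q1  (read 0: q0→q1)
  step 2: q0  (read 1: q1→q0)
  step 3: q2  (read 1: q0→q2)
  step 4: q3  (read 0: q2→q3)

After reading 4 characters, D is in state q3.

q3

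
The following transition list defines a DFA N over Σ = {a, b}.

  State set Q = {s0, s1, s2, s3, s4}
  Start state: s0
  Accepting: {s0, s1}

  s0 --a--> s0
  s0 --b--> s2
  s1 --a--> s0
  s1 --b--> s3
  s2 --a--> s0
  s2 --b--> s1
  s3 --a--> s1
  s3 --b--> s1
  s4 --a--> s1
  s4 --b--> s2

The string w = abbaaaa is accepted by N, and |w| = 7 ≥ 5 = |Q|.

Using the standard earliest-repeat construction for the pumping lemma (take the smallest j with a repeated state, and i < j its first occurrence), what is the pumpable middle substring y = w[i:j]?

State sequence: s0 -a-> s0 -b-> s2 -b-> s1 -a-> s0 -a-> s0 -a-> s0 -a-> s0
First repeat at step 1: s0 was already visited.

So i = 0, j = 1, giving x = w[0:0] = ε, y = w[0:1] = a, z = w[1:7] = bbaaaa.
Check: |xy| = 1 ≤ 5 and |y| = 1 ≥ 1. Reading y takes N from s0 back to s0, so every xyⁱz is accepted.
Pumping length from the standard proof: p = 5 (the number of states). The repeated state found above gives |xy| = j ≤ 5 and |y| = j − i ≥ 1.

a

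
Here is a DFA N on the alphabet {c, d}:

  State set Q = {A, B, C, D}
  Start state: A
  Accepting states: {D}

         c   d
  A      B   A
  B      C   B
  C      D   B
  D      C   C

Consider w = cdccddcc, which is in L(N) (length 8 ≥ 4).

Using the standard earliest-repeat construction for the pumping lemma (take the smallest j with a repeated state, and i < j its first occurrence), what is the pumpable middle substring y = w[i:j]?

State sequence: A -c-> B -d-> B -c-> C -c-> D -d-> C -d-> B -c-> C -c-> D
First repeat at step 2: B was already visited.

So i = 1, j = 2, giving x = w[0:1] = c, y = w[1:2] = d, z = w[2:8] = ccddcc.
Check: |xy| = 2 ≤ 4 and |y| = 1 ≥ 1. Reading y takes N from B back to B, so every xyⁱz is accepted.
With |Q| = 4, pigeonhole forces a state repeat no later than step 4; the substring read between the first and second visits to that state can be pumped.

d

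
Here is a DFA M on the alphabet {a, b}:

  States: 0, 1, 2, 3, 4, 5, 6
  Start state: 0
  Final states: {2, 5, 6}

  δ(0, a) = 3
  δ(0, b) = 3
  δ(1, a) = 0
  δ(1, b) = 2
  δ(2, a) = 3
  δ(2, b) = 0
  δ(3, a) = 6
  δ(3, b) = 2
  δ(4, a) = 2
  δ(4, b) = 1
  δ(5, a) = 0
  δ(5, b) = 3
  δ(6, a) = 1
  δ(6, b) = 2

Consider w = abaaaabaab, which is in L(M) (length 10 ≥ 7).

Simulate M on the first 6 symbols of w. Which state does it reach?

Run of M on the first 6 characters of w = a b a a a a:
  step 0: 0  (start)
  step 1: 3  (read a: 0→3)
  step 2: 2  (read b: 3→2)
  step 3: 3  (read a: 2→3)
  step 4: 6  (read a: 3→6)
  step 5: 1  (read a: 6→1)
  step 6: 0  (read a: 1→0)

After reading 6 characters, M is in state 0.

0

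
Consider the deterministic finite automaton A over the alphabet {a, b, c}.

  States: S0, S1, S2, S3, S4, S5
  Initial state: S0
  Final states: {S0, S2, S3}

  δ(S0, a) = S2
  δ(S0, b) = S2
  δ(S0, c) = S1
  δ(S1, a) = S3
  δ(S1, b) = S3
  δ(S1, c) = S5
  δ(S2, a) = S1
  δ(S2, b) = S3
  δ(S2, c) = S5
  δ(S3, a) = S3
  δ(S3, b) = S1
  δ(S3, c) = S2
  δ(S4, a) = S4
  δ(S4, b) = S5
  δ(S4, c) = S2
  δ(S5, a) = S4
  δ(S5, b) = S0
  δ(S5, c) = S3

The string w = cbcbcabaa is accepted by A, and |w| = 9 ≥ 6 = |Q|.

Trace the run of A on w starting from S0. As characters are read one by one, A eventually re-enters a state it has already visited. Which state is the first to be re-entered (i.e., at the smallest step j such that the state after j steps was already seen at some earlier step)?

S3

Run of A on w = c b c b c a b a a:
  step 0: S0  (start)
  step 1: S1  (read c: S0→S1)
  step 2: S3  (read b: S1→S3)
  step 3: S2  (read c: S3→S2)
  step 4: S3  (read b: S2→S3)   ← first repeat (S3 seen earlier)
  step 5: S2  (read c: S3→S2)
  step 6: S1  (read a: S2→S1)
  step 7: S3  (read b: S1→S3)
  step 8: S3  (read a: S3→S3)
  step 9: S3  (read a: S3→S3)

The earliest repeat is at step j = 4: A is in S3, which it already visited at step i = 2.
With |Q| = 6, pigeonhole forces a state repeat no later than step 6; the substring read between the first and second visits to that state can be pumped.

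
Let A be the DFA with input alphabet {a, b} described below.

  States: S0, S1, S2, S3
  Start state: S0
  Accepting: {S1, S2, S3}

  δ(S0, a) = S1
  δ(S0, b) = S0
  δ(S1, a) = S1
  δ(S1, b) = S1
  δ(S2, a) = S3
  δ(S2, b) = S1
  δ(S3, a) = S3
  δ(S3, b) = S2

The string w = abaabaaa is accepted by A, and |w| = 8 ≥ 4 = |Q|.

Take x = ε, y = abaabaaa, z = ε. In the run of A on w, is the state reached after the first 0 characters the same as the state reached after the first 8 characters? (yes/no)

no

Run of A on the first 8 characters of w = a b a a b a a a:
  step 0: S0  (start)
  step 1: S1  (read a: S0→S1)
  step 2: S1  (read b: S1→S1)
  step 3: S1  (read a: S1→S1)
  step 4: S1  (read a: S1→S1)
  step 5: S1  (read b: S1→S1)
  step 6: S1  (read a: S1→S1)
  step 7: S1  (read a: S1→S1)
  step 8: S1  (read a: S1→S1)

After x (step 0): S0. After xy (step 8): S1.
They differ (S0 ≠ S1), so y is not a cycle from the state after x; this split is not the one the pumping-lemma construction produces, and pumping y need not keep the string in L(A).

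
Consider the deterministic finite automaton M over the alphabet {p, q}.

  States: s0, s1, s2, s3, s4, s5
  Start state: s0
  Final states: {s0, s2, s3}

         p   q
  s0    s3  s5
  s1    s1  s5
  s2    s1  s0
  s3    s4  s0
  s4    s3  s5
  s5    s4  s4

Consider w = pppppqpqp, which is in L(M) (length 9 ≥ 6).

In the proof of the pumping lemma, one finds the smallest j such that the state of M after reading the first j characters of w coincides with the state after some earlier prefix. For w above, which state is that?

Run of M on w = p p p p p q p q p:
  step 0: s0  (start)
  step 1: s3  (read p: s0→s3)
  step 2: s4  (read p: s3→s4)
  step 3: s3  (read p: s4→s3)   ← first repeat (s3 seen earlier)
  step 4: s4  (read p: s3→s4)
  step 5: s3  (read p: s4→s3)
  step 6: s0  (read q: s3→s0)
  step 7: s3  (read p: s0→s3)
  step 8: s0  (read q: s3→s0)
  step 9: s3  (read p: s0→s3)

The earliest repeat is at step j = 3: M is in s3, which it already visited at step i = 1.
With |Q| = 6, pigeonhole forces a state repeat no later than step 6; the substring read between the first and second visits to that state can be pumped.

s3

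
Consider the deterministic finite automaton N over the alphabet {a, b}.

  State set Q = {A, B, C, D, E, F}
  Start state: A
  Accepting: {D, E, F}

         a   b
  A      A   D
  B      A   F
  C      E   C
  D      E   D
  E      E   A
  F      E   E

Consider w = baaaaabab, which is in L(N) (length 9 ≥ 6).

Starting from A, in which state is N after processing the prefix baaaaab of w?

A

State sequence: A -b-> D -a-> E -a-> E -a-> E -a-> E -a-> E -b-> A

After reading 7 characters, N is in state A.
(This kind of state-tracing is the core of the pumping-lemma construction: with 6 states, pigeonhole forces a repeat within the first 6 steps.)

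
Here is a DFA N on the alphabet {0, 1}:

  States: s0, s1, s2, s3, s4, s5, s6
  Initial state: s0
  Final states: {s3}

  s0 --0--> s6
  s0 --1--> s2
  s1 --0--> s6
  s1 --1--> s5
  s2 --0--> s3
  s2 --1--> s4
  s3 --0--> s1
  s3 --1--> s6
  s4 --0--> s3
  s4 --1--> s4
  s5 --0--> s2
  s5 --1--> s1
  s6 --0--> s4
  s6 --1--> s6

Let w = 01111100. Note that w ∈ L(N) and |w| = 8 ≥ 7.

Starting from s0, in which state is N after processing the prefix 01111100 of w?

Run of N on the first 8 characters of w = 0 1 1 1 1 1 0 0:
  step 0: s0  (start)
  step 1: s6  (read 0: s0→s6)
  step 2: s6  (read 1: s6→s6)
  step 3: s6  (read 1: s6→s6)
  step 4: s6  (read 1: s6→s6)
  step 5: s6  (read 1: s6→s6)
  step 6: s6  (read 1: s6→s6)
  step 7: s4  (read 0: s6→s4)
  step 8: s3  (read 0: s4→s3)

After reading 8 characters, N is in state s3.
(This kind of state-tracing is the core of the pumping-lemma construction: with 7 states, pigeonhole forces a repeat within the first 7 steps.)

s3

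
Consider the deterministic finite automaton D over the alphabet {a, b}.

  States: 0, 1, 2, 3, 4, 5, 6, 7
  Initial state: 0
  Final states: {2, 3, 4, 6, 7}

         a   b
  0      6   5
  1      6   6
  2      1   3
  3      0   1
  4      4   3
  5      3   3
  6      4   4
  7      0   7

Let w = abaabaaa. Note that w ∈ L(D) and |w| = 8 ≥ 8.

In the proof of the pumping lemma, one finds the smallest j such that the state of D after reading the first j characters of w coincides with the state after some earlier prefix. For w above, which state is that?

State sequence: 0 -a-> 6 -b-> 4 -a-> 4 -a-> 4 -b-> 3 -a-> 0 -a-> 6 -a-> 4
First repeat at step 3: 4 was already visited.

The earliest repeat is at step j = 3: D is in 4, which it already visited at step i = 2.
The DFA has 8 states, so the proof of the pumping lemma guarantees a repeated state among the first 8+1 visited; the segment between the two visits is the pumpable y.

4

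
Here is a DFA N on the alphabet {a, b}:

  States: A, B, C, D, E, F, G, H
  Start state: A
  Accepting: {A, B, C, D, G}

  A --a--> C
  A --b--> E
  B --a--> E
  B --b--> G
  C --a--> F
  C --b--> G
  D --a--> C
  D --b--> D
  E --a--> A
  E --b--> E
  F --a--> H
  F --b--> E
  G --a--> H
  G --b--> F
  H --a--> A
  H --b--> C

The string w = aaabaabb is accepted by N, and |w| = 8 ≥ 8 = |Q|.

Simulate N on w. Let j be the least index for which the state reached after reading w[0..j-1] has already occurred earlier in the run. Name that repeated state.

C

State sequence: A -a-> C -a-> F -a-> H -b-> C -a-> F -a-> H -b-> C -b-> G
First repeat at step 4: C was already visited.

The earliest repeat is at step j = 4: N is in C, which it already visited at step i = 1.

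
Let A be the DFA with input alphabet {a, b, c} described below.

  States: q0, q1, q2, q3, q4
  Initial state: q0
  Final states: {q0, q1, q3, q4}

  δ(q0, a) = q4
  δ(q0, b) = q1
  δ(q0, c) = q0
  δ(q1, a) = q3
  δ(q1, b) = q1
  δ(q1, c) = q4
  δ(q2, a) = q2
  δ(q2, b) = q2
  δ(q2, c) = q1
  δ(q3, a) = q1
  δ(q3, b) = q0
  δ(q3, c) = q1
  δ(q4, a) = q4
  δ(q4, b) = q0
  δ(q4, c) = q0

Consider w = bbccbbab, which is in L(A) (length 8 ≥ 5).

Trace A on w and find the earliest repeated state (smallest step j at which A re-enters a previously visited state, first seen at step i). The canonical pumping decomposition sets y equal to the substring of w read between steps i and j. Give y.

Run of A on w = b b c c b b a b:
  step 0: q0  (start)
  step 1: q1  (read b: q0→q1)
  step 2: q1  (read b: q1→q1)   ← first repeat (q1 seen earlier)
  step 3: q4  (read c: q1→q4)
  step 4: q0  (read c: q4→q0)
  step 5: q1  (read b: q0→q1)
  step 6: q1  (read b: q1→q1)
  step 7: q3  (read a: q1→q3)
  step 8: q0  (read b: q3→q0)

So i = 1, j = 2, giving x = w[0:1] = b, y = w[1:2] = b, z = w[2:8] = ccbbab.
Check: |xy| = 2 ≤ 5 and |y| = 1 ≥ 1. Reading y takes A from q1 back to q1, so every xyⁱz is accepted.
The DFA has 5 states, so the proof of the pumping lemma guarantees a repeated state among the first 5+1 visited; the segment between the two visits is the pumpable y.

b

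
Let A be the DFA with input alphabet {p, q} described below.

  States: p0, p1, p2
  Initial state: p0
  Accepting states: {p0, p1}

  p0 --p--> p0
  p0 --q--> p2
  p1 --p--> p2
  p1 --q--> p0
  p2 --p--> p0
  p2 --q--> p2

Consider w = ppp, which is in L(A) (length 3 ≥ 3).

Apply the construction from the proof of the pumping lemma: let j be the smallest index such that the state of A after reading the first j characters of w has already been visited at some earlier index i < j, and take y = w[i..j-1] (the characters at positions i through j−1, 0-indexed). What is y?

p

Run of A on w = p p p:
  step 0: p0  (start)
  step 1: p0  (read p: p0→p0)   ← first repeat (p0 seen earlier)
  step 2: p0  (read p: p0→p0)
  step 3: p0  (read p: p0→p0)

So i = 0, j = 1, giving x = w[0:0] = ε, y = w[0:1] = p, z = w[1:3] = pp.
Check: |xy| = 1 ≤ 3 and |y| = 1 ≥ 1. Reading y takes A from p0 back to p0, so every xyⁱz is accepted.
With |Q| = 3, pigeonhole forces a state repeat no later than step 3; the substring read between the first and second visits to that state can be pumped.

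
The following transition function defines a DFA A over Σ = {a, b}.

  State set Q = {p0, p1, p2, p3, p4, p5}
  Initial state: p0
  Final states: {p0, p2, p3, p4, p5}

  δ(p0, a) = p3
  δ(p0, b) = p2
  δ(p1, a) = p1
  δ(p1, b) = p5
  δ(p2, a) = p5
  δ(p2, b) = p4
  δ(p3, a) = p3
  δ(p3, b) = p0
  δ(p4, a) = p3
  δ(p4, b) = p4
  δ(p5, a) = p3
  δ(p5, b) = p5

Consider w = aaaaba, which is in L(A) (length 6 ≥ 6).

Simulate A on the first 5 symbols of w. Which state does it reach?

p0

Run of A on the first 5 characters of w = a a a a b:
  step 0: p0  (start)
  step 1: p3  (read a: p0→p3)
  step 2: p3  (read a: p3→p3)
  step 3: p3  (read a: p3→p3)
  step 4: p3  (read a: p3→p3)
  step 5: p0  (read b: p3→p0)

After reading 5 characters, A is in state p0.
(This kind of state-tracing is the core of the pumping-lemma construction: with 6 states, pigeonhole forces a repeat within the first 6 steps.)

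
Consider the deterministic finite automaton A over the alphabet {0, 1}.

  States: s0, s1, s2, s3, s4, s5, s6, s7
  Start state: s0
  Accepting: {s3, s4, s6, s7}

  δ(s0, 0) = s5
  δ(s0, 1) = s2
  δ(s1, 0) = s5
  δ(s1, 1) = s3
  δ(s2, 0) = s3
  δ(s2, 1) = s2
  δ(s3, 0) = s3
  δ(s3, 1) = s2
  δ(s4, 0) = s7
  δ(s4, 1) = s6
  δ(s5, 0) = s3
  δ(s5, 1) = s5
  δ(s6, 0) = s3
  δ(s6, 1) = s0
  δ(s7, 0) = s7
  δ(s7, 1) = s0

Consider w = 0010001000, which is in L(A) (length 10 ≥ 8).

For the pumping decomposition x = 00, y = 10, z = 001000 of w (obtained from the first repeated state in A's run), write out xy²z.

xy^2z = 00·10·10·001000 = 001010001000.
Reading y = 10 takes A from s3 back to s3, so after x·y·y the machine is still in s3, and z then leads to the accepting state s3. Hence 001010001000 ∈ L(A).

001010001000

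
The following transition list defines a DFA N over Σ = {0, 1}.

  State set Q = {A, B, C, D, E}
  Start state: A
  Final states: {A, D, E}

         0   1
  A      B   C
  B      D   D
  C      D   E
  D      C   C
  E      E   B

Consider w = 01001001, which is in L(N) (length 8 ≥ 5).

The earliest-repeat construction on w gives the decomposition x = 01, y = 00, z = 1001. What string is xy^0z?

011001

xy⁰z = xz = 01·1001 = 011001.
Reading y = 00 takes N from D back to D, so after x the machine is still in D, and z then leads to the accepting state E. Hence 011001 ∈ L(N).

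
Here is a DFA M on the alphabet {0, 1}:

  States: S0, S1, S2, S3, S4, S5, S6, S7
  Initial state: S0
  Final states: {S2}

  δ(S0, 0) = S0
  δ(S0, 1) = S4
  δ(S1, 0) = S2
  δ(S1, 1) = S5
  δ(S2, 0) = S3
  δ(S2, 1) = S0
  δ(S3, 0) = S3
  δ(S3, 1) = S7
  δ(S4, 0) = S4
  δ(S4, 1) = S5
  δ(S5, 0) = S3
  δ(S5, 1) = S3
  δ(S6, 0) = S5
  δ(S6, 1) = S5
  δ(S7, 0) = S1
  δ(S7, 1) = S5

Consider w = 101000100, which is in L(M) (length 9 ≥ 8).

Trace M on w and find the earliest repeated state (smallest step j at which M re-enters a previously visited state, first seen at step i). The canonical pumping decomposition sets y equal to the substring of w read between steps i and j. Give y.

0

Run of M on w = 1 0 1 0 0 0 1 0 0:
  step 0: S0  (start)
  step 1: S4  (read 1: S0→S4)
  step 2: S4  (read 0: S4→S4)   ← first repeat (S4 seen earlier)
  step 3: S5  (read 1: S4→S5)
  step 4: S3  (read 0: S5→S3)
  step 5: S3  (read 0: S3→S3)
  step 6: S3  (read 0: S3→S3)
  step 7: S7  (read 1: S3→S7)
  step 8: S1  (read 0: S7→S1)
  step 9: S2  (read 0: S1→S2)

So i = 1, j = 2, giving x = w[0:1] = 1, y = w[1:2] = 0, z = w[2:9] = 1000100.
Check: |xy| = 2 ≤ 8 and |y| = 1 ≥ 1. Reading y takes M from S4 back to S4, so every xyⁱz is accepted.
With |Q| = 8, pigeonhole forces a state repeat no later than step 8; the substring read between the first and second visits to that state can be pumped.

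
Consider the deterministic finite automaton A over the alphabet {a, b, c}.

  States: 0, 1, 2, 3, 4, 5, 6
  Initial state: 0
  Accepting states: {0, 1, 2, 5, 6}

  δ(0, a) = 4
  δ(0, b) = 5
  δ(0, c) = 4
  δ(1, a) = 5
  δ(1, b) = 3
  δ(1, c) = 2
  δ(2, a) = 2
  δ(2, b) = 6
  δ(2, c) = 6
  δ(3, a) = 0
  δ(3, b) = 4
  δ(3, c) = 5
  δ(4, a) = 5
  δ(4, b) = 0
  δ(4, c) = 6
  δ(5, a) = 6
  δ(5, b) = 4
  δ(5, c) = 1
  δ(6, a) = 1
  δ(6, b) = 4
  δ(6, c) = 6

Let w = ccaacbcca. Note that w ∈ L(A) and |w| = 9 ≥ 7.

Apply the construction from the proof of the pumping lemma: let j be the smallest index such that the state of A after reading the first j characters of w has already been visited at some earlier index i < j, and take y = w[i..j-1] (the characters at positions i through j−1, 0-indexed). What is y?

ac

Run of A on w = c c a a c b c c a:
  step 0: 0  (start)
  step 1: 4  (read c: 0→4)
  step 2: 6  (read c: 4→6)
  step 3: 1  (read a: 6→1)
  step 4: 5  (read a: 1→5)
  step 5: 1  (read c: 5→1)   ← first repeat (1 seen earlier)
  step 6: 3  (read b: 1→3)
  step 7: 5  (read c: 3→5)
  step 8: 1  (read c: 5→1)
  step 9: 5  (read a: 1→5)

So i = 3, j = 5, giving x = w[0:3] = cca, y = w[3:5] = ac, z = w[5:9] = bcca.
Check: |xy| = 5 ≤ 7 and |y| = 2 ≥ 1. Reading y takes A from 1 back to 1, so every xyⁱz is accepted.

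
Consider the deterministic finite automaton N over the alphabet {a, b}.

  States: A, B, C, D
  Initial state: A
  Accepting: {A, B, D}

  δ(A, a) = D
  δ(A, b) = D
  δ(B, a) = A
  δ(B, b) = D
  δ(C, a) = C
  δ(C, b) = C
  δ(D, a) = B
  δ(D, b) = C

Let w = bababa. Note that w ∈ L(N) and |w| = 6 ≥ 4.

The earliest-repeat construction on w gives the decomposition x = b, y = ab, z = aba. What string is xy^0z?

baba

xy⁰z = xz = b·aba = baba.
Reading y = ab takes N from D back to D, so after x the machine is still in D, and z then leads to the accepting state B. Hence baba ∈ L(N).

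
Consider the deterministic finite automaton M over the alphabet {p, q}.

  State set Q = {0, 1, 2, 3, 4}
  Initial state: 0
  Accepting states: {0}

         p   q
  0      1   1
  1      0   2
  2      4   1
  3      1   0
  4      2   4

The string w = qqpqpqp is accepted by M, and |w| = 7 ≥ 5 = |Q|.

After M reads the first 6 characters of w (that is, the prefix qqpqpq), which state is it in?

1

State sequence: 0 -q-> 1 -q-> 2 -p-> 4 -q-> 4 -p-> 2 -q-> 1

After reading 6 characters, M is in state 1.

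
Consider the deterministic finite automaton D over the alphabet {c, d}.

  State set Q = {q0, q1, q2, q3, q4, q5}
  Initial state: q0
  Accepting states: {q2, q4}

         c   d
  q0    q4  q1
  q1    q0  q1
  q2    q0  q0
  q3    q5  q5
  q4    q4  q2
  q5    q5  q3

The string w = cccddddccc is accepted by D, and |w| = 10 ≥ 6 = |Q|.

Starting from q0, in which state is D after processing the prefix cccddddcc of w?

State sequence: q0 -c-> q4 -c-> q4 -c-> q4 -d-> q2 -d-> q0 -d-> q1 -d-> q1 -c-> q0 -c-> q4

After reading 9 characters, D is in state q4.
(This kind of state-tracing is the core of the pumping-lemma construction: with 6 states, pigeonhole forces a repeat within the first 6 steps.)

q4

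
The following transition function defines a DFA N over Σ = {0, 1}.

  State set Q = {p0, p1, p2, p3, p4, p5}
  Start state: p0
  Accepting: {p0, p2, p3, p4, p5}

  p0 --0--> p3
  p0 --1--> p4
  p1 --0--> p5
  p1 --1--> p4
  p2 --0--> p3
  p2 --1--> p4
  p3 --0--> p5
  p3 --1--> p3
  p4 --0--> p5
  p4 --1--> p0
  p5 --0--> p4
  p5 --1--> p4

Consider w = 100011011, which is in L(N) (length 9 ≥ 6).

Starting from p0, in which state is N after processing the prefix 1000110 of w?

p3

State sequence: p0 -1-> p4 -0-> p5 -0-> p4 -0-> p5 -1-> p4 -1-> p0 -0-> p3

After reading 7 characters, N is in state p3.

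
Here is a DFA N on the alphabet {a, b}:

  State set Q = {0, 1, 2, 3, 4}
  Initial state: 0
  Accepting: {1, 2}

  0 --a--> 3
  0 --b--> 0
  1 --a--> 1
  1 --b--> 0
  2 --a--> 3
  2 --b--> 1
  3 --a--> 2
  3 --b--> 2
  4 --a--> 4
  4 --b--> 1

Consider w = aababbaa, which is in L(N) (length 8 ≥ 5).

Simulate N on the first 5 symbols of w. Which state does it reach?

0

Run of N on the first 5 characters of w = a a b a b:
  step 0: 0  (start)
  step 1: 3  (read a: 0→3)
  step 2: 2  (read a: 3→2)
  step 3: 1  (read b: 2→1)
  step 4: 1  (read a: 1→1)
  step 5: 0  (read b: 1→0)

After reading 5 characters, N is in state 0.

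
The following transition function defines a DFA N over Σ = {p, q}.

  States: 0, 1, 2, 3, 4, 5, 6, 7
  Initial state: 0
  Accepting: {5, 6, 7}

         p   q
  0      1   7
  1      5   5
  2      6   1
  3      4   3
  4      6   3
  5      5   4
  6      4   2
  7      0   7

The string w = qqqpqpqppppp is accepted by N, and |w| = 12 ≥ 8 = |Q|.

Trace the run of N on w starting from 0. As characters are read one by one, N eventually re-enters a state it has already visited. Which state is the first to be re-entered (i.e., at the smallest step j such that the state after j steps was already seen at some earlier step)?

State sequence: 0 -q-> 7 -q-> 7 -q-> 7 -p-> 0 -q-> 7 -p-> 0 -q-> 7 -p-> 0 -p-> 1 -p-> 5 -p-> 5 -p-> 5
First repeat at step 2: 7 was already visited.

The earliest repeat is at step j = 2: N is in 7, which it already visited at step i = 1.
Pumping length from the standard proof: p = 8 (the number of states). The repeated state found above gives |xy| = j ≤ 8 and |y| = j − i ≥ 1.

7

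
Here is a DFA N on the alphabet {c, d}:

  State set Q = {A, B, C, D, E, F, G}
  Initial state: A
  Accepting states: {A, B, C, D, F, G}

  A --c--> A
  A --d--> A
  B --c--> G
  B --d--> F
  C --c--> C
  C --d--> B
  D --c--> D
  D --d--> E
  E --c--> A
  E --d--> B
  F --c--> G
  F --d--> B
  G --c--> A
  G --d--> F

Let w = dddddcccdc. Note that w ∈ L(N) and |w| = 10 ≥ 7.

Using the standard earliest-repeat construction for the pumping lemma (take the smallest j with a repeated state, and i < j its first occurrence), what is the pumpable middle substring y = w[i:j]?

d

Run of N on w = d d d d d c c c d c:
  step 0: A  (start)
  step 1: A  (read d: A→A)   ← first repeat (A seen earlier)
  step 2: A  (read d: A→A)
  step 3: A  (read d: A→A)
  step 4: A  (read d: A→A)
  step 5: A  (read d: A→A)
  step 6: A  (read c: A→A)
  step 7: A  (read c: A→A)
  step 8: A  (read c: A→A)
  step 9: A  (read d: A→A)
  step 10: A  (read c: A→A)

So i = 0, j = 1, giving x = w[0:0] = ε, y = w[0:1] = d, z = w[1:10] = ddddcccdc.
Check: |xy| = 1 ≤ 7 and |y| = 1 ≥ 1. Reading y takes N from A back to A, so every xyⁱz is accepted.
Pumping length from the standard proof: p = 7 (the number of states). The repeated state found above gives |xy| = j ≤ 7 and |y| = j − i ≥ 1.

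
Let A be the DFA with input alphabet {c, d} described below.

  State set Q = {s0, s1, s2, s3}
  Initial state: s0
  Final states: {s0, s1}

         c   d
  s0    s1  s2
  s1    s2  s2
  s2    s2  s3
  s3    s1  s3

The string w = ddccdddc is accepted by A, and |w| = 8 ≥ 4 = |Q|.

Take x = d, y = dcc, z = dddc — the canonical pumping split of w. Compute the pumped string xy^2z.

xy^2z = d·dcc·dcc·dddc = ddccdccdddc.
Reading y = dcc takes A from s2 back to s2, so after x·y·y the machine is still in s2, and z then leads to the accepting state s1. Hence ddccdccdddc ∈ L(A).

ddccdccdddc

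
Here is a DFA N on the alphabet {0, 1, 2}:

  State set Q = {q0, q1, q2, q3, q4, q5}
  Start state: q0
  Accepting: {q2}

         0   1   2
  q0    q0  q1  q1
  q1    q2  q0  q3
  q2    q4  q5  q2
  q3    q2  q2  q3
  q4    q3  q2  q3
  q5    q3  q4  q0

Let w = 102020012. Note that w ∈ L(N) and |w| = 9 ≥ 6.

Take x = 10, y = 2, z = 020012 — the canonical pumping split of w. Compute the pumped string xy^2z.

1022020012

xy^2z = 10·2·2·020012 = 1022020012.
Reading y = 2 takes N from q2 back to q2, so after x·y·y the machine is still in q2, and z then leads to the accepting state q2. Hence 1022020012 ∈ L(N).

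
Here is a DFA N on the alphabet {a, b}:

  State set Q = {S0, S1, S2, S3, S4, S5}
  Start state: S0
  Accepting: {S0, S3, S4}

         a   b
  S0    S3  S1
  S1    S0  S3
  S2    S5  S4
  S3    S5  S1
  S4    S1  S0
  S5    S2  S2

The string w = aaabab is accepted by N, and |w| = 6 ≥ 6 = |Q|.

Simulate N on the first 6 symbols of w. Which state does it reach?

S3

State sequence: S0 -a-> S3 -a-> S5 -a-> S2 -b-> S4 -a-> S1 -b-> S3

After reading 6 characters, N is in state S3.
(This kind of state-tracing is the core of the pumping-lemma construction: with 6 states, pigeonhole forces a repeat within the first 6 steps.)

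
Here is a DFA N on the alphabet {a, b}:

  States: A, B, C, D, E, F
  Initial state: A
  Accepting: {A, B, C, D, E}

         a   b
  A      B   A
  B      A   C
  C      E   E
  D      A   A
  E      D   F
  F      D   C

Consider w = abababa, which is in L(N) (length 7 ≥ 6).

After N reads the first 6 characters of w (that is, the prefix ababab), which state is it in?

State sequence: A -a-> B -b-> C -a-> E -b-> F -a-> D -b-> A

After reading 6 characters, N is in state A.
(This kind of state-tracing is the core of the pumping-lemma construction: with 6 states, pigeonhole forces a repeat within the first 6 steps.)

A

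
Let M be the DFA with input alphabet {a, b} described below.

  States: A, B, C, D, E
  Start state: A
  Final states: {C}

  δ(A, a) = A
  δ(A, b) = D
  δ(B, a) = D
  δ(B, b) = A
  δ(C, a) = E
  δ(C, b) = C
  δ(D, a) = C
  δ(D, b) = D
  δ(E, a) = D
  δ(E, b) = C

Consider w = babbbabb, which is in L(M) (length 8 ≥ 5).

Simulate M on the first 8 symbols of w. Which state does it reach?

C

Run of M on the first 8 characters of w = b a b b b a b b:
  step 0: A  (start)
  step 1: D  (read b: A→D)
  step 2: C  (read a: D→C)
  step 3: C  (read b: C→C)
  step 4: C  (read b: C→C)
  step 5: C  (read b: C→C)
  step 6: E  (read a: C→E)
  step 7: C  (read b: E→C)
  step 8: C  (read b: C→C)

After reading 8 characters, M is in state C.
(This kind of state-tracing is the core of the pumping-lemma construction: with 5 states, pigeonhole forces a repeat within the first 5 steps.)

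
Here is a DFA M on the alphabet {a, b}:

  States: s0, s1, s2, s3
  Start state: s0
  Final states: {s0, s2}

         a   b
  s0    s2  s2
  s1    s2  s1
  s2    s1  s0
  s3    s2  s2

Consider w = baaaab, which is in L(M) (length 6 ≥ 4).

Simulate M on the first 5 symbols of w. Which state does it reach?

State sequence: s0 -b-> s2 -a-> s1 -a-> s2 -a-> s1 -a-> s2

After reading 5 characters, M is in state s2.
(This kind of state-tracing is the core of the pumping-lemma construction: with 4 states, pigeonhole forces a repeat within the first 4 steps.)

s2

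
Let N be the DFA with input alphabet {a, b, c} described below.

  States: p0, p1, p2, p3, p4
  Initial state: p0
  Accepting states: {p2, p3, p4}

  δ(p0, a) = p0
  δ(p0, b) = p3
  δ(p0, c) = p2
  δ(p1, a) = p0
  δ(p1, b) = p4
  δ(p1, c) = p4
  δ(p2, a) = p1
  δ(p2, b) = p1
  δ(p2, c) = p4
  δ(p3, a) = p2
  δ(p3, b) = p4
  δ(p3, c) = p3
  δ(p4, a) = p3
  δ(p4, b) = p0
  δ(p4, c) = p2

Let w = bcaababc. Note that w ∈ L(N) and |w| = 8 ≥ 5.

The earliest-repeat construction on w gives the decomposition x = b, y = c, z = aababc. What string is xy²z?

bccaababc

xy^2z = b·c·c·aababc = bccaababc.
Reading y = c takes N from p3 back to p3, so after x·y·y the machine is still in p3, and z then leads to the accepting state p2. Hence bccaababc ∈ L(N).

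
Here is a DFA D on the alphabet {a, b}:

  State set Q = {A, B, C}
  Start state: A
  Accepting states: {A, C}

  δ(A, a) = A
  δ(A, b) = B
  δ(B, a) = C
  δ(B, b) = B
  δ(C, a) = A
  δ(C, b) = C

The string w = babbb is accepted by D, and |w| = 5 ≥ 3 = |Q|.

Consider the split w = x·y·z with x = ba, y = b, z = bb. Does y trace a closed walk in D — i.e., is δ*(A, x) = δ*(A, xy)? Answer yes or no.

Run of D on the first 3 characters of w = b a b:
  step 0: A  (start)
  step 1: B  (read b: A→B)
  step 2: C  (read a: B→C)
  step 3: C  (read b: C→C)

After x (step 2): C. After xy (step 3): C.
They match, so y = b drives D around a cycle from C back to itself; pumping y any number of times keeps D in C before reading z, and xyⁱz ∈ L(D) for every i ≥ 0.

yes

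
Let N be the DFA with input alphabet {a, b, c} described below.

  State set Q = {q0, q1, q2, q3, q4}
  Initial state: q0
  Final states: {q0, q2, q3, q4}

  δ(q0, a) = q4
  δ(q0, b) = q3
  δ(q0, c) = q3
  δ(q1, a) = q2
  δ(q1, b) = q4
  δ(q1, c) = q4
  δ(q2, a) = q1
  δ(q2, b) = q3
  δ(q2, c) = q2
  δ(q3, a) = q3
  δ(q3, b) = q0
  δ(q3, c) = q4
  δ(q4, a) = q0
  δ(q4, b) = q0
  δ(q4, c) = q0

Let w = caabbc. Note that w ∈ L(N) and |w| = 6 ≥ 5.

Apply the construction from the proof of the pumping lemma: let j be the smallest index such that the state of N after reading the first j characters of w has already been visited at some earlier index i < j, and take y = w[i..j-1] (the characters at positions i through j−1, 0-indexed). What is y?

a

State sequence: q0 -c-> q3 -a-> q3 -a-> q3 -b-> q0 -b-> q3 -c-> q4
First repeat at step 2: q3 was already visited.

So i = 1, j = 2, giving x = w[0:1] = c, y = w[1:2] = a, z = w[2:6] = abbc.
Check: |xy| = 2 ≤ 5 and |y| = 1 ≥ 1. Reading y takes N from q3 back to q3, so every xyⁱz is accepted.
Pumping length from the standard proof: p = 5 (the number of states). The repeated state found above gives |xy| = j ≤ 5 and |y| = j − i ≥ 1.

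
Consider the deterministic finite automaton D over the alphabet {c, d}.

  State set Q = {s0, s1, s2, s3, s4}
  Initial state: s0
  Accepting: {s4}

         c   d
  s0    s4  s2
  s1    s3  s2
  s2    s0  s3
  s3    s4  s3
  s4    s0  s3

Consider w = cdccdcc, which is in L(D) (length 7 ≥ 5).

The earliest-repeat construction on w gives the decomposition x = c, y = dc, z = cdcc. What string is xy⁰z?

xy⁰z = xz = c·cdcc = ccdcc.
Reading y = dc takes D from s4 back to s4, so after x the machine is still in s4, and z then leads to the accepting state s4. Hence ccdcc ∈ L(D).

ccdcc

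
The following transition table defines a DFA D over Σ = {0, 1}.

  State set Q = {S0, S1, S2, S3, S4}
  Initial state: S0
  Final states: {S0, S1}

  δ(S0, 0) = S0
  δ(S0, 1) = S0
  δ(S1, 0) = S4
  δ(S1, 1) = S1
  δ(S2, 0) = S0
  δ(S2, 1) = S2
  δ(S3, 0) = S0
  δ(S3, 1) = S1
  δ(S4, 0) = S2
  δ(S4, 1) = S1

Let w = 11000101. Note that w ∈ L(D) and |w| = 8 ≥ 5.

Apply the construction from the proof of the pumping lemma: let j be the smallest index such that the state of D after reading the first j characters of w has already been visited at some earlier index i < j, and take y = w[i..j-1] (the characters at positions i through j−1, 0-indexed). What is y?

1

State sequence: S0 -1-> S0 -1-> S0 -0-> S0 -0-> S0 -0-> S0 -1-> S0 -0-> S0 -1-> S0
First repeat at step 1: S0 was already visited.

So i = 0, j = 1, giving x = w[0:0] = ε, y = w[0:1] = 1, z = w[1:8] = 1000101.
Check: |xy| = 1 ≤ 5 and |y| = 1 ≥ 1. Reading y takes D from S0 back to S0, so every xyⁱz is accepted.
Since D has 5 states, any run of length ≥ 5 visits 5+1 states, so by pigeonhole some state repeats within the first 5 steps — that repeat gives the pumpable loop.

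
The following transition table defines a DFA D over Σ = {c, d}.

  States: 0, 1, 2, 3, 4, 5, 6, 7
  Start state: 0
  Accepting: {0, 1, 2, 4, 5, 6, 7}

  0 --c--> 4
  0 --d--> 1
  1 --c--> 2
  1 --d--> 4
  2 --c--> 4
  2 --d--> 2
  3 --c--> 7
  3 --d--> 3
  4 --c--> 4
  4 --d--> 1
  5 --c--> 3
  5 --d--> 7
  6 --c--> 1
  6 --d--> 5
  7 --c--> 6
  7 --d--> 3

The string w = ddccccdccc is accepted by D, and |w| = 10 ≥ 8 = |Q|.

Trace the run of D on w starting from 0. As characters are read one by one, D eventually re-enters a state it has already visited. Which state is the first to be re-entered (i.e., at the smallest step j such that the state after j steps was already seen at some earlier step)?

4

Run of D on w = d d c c c c d c c c:
  step 0: 0  (start)
  step 1: 1  (read d: 0→1)
  step 2: 4  (read d: 1→4)
  step 3: 4  (read c: 4→4)   ← first repeat (4 seen earlier)
  step 4: 4  (read c: 4→4)
  step 5: 4  (read c: 4→4)
  step 6: 4  (read c: 4→4)
  step 7: 1  (read d: 4→1)
  step 8: 2  (read c: 1→2)
  step 9: 4  (read c: 2→4)
  step 10: 4  (read c: 4→4)

The earliest repeat is at step j = 3: D is in 4, which it already visited at step i = 2.
The DFA has 8 states, so the proof of the pumping lemma guarantees a repeated state among the first 8+1 visited; the segment between the two visits is the pumpable y.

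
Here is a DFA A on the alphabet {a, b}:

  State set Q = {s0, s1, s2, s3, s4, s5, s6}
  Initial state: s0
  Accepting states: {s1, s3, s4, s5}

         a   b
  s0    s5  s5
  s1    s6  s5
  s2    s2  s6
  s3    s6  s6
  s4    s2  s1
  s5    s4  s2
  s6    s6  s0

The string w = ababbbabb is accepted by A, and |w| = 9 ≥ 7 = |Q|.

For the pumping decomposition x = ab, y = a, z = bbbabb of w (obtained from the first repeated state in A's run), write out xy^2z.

abaabbbabb

xy^2z = ab·a·a·bbbabb = abaabbbabb.
Reading y = a takes A from s2 back to s2, so after x·y·y the machine is still in s2, and z then leads to the accepting state s5. Hence abaabbbabb ∈ L(A).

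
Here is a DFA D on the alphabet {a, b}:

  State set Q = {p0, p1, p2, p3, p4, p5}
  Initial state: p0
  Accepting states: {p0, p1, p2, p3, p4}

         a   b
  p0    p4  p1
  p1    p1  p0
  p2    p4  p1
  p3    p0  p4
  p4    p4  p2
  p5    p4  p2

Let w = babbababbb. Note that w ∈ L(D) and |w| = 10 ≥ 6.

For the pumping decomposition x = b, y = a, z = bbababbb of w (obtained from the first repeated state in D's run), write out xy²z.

baabbababbb

xy^2z = b·a·a·bbababbb = baabbababbb.
Reading y = a takes D from p1 back to p1, so after x·y·y the machine is still in p1, and z then leads to the accepting state p0. Hence baabbababbb ∈ L(D).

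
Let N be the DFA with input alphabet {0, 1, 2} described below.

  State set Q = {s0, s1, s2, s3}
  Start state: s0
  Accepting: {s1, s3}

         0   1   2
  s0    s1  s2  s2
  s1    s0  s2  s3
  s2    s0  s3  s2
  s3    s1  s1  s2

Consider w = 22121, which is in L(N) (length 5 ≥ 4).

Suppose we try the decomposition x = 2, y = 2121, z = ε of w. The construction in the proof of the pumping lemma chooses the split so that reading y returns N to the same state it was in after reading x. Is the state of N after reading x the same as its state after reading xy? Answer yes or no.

no

Run of N on the first 5 characters of w = 2 2 1 2 1:
  step 0: s0  (start)
  step 1: s2  (read 2: s0→s2)
  step 2: s2  (read 2: s2→s2)
  step 3: s3  (read 1: s2→s3)
  step 4: s2  (read 2: s3→s2)
  step 5: s3  (read 1: s2→s3)

After x (step 1): s2. After xy (step 5): s3.
They differ (s2 ≠ s3), so y is not a cycle from the state after x; this split is not the one the pumping-lemma construction produces, and pumping y need not keep the string in L(N).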